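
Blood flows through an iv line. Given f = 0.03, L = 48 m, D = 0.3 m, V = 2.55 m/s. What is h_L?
Formula: h_L = f \frac{L}{D} \frac{V^2}{2g}
h_L = 0.03·(48/0.3)·2.55²/(2·9.81) = 1.591 m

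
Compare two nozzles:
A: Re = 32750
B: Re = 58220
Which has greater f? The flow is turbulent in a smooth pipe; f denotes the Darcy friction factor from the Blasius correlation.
f(A) = 0.02349, f(B) = 0.02034. Answer: A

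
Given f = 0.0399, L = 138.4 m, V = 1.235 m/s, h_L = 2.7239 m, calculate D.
Formula: h_L = f \frac{L}{D} \frac{V^2}{2g}
Substituting knowns: 2.7239 = 0.0399·(138.4/D)·1.235²/(2·9.81)
Solving for D: D = 0.0399·138.4·1.235²/(2·9.81·2.7239) = 0.1576 m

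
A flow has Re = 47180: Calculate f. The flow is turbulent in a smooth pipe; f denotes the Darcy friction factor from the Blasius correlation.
Formula: f = \frac{0.316}{Re^{0.25}}
f = 0.316/47180^0.25 = 0.02144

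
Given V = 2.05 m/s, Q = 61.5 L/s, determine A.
Formula: Q = A V
Substituting knowns: 61.5 = A·2.05·1000
Solving for A: A = (61.5/1000)/2.05 = 0.03 m²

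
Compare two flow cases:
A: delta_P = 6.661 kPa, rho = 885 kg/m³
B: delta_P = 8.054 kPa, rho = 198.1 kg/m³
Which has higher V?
V(A) = 3.88 m/s, V(B) = 9.017 m/s. Answer: B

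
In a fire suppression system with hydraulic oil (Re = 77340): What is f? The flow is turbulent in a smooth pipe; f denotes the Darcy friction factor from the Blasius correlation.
Formula: f = \frac{0.316}{Re^{0.25}}
f = 0.316/77340^0.25 = 0.01895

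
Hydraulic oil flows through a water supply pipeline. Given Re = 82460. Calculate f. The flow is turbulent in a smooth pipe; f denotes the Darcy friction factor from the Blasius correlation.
Formula: f = \frac{0.316}{Re^{0.25}}
f = 0.316/82460^0.25 = 0.01865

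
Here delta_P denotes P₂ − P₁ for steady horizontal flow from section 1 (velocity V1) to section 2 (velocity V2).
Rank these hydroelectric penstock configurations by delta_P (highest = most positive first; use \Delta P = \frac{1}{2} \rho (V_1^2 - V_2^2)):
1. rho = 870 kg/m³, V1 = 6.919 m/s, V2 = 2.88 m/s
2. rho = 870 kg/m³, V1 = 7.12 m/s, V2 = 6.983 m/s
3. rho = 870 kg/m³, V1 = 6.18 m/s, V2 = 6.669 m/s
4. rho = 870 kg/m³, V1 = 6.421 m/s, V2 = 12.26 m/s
Case 1: delta_P = 17.22 kPa
Case 2: delta_P = 0.8405 kPa
Case 3: delta_P = -2.733 kPa
Case 4: delta_P = -47.45 kPa
Ranking (highest first): 1, 2, 3, 4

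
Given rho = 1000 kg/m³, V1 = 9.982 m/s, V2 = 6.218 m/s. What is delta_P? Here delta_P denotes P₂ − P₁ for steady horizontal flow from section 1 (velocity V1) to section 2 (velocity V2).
Formula: \Delta P = \frac{1}{2} \rho (V_1^2 - V_2^2)
delta_P = 0.5·1000·(9.982² − 6.218²)/1000 = 30.49 kPa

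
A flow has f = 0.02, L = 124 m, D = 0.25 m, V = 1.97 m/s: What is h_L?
Formula: h_L = f \frac{L}{D} \frac{V^2}{2g}
h_L = 0.02·(124/0.25)·1.97²/(2·9.81) = 1.962 m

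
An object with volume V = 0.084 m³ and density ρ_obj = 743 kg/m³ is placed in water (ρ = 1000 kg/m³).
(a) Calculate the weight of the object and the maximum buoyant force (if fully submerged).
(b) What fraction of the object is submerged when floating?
(a) W=rho_obj*g*V=743*9.81*0.084=612.3 N; F_B(max)=rho*g*V=1000*9.81*0.084=824.0 N
(b) Floating fraction=rho_obj/rho=743/1000=0.743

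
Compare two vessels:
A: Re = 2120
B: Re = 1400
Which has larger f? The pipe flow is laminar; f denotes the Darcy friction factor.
f(A) = 0.03019, f(B) = 0.04571. Answer: B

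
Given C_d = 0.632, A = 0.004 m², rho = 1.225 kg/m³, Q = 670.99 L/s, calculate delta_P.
Formula: Q = C_d A \sqrt{\frac{2 \Delta P}{\rho}}
Substituting knowns: 670.99 = 0.632·0.004·√(2·(delta_P·1000)/1.225)·1000
Solving for delta_P: delta_P = ((670.99/1000)/(0.632·0.004))²·1.225/2/1000 = 43.15 kPa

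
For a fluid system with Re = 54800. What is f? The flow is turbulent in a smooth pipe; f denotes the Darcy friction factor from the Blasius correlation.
Formula: f = \frac{0.316}{Re^{0.25}}
f = 0.316/54800^0.25 = 0.02065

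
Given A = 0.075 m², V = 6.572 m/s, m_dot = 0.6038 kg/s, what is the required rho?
Formula: \dot{m} = \rho A V
Substituting knowns: 0.6038 = rho·0.075·6.572
Solving for rho: rho = 0.6038/(0.075·6.572) = 1.225 kg/m³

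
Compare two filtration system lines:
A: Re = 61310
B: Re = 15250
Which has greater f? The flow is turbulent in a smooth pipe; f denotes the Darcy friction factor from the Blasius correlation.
f(A) = 0.02008, f(B) = 0.02844. Answer: B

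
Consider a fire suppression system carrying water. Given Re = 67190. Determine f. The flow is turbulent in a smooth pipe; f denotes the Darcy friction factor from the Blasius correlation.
Formula: f = \frac{0.316}{Re^{0.25}}
f = 0.316/67190^0.25 = 0.01963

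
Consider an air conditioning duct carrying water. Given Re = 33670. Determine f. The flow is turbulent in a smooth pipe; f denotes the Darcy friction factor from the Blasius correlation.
Formula: f = \frac{0.316}{Re^{0.25}}
f = 0.316/33670^0.25 = 0.02333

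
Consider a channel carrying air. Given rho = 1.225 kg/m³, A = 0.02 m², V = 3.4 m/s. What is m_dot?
Formula: \dot{m} = \rho A V
m_dot = 1.225·0.02·3.4 = 0.0833 kg/s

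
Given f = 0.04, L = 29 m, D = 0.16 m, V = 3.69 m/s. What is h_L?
Formula: h_L = f \frac{L}{D} \frac{V^2}{2g}
h_L = 0.04·(29/0.16)·3.69²/(2·9.81) = 5.031 m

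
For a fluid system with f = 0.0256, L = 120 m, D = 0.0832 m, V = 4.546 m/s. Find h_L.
Formula: h_L = f \frac{L}{D} \frac{V^2}{2g}
h_L = 0.0256·(120/0.0832)·4.546²/(2·9.81) = 38.89 m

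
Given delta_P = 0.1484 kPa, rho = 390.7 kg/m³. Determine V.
Formula: V = \sqrt{\frac{2 \Delta P}{\rho}}
V = √(2·(0.1484·1000)/390.7) = 0.8716 m/s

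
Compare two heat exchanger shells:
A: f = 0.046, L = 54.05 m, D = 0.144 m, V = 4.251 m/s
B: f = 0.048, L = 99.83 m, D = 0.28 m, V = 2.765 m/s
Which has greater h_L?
h_L(A) = 15.9 m, h_L(B) = 6.669 m. Answer: A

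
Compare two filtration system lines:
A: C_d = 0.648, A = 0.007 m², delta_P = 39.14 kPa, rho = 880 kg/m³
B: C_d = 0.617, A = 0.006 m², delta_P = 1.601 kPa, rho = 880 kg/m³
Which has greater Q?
Q(A) = 42.78 L/s, Q(B) = 7.062 L/s. Answer: A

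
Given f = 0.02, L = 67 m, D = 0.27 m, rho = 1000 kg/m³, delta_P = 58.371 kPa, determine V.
Formula: \Delta P = f \frac{L}{D} \frac{\rho V^2}{2}
Substituting knowns: 58.371 = 0.02·(67/0.27)·0.5·1000·V²/1000
Solving for V: V = √((58.371·1000)/(0.02·(67/0.27)·0.5·1000)) = 4.85 m/s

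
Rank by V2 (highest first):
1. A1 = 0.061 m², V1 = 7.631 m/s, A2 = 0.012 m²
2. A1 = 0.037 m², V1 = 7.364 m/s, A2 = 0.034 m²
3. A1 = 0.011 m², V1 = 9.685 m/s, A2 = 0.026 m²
Case 1: V2 = 38.79 m/s
Case 2: V2 = 8.014 m/s
Case 3: V2 = 4.098 m/s
Ranking (highest first): 1, 2, 3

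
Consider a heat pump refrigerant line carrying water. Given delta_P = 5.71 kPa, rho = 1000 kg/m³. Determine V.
Formula: V = \sqrt{\frac{2 \Delta P}{\rho}}
V = √(2·(5.71·1000)/1000) = 3.379 m/s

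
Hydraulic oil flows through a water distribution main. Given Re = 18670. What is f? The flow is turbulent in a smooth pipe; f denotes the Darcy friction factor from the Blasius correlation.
Formula: f = \frac{0.316}{Re^{0.25}}
f = 0.316/18670^0.25 = 0.02703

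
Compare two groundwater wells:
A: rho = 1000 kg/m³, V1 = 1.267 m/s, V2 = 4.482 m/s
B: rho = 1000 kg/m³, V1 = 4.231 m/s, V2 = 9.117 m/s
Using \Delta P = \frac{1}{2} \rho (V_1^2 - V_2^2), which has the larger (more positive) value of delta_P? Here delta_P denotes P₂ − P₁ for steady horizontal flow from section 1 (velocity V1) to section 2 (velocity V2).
delta_P(A) = -9.242 kPa, delta_P(B) = -32.61 kPa. Answer: A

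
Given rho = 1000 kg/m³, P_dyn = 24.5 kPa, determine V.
Formula: P_{dyn} = \frac{1}{2} \rho V^2
Substituting knowns: 24.5 = 0.5·1000·V²/1000
Solving for V: V = √(2·(24.5·1000)/1000) = 7 m/s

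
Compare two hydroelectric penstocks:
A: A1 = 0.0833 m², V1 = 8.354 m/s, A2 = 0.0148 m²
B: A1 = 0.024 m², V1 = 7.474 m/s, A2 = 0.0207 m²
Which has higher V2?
V2(A) = 47.02 m/s, V2(B) = 8.666 m/s. Answer: A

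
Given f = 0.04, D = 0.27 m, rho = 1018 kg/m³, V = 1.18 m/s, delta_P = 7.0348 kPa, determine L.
Formula: \Delta P = f \frac{L}{D} \frac{\rho V^2}{2}
Substituting knowns: 7.0348 = 0.04·(L/0.27)·0.5·1018·1.18²/1000
Solving for L: L = (7.0348·1000)·0.27/(0.04·0.5·1018·1.18²) = 67 m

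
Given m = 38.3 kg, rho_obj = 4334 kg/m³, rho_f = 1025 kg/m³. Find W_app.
Formula: W_{app} = mg\left(1 - \frac{\rho_f}{\rho_{obj}}\right)
W_app = 38.3·9.81·(1 − 1025/4334) = 286.9 N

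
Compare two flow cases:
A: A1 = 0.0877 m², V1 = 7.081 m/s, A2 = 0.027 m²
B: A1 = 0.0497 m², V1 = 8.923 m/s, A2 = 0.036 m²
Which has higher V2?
V2(A) = 23 m/s, V2(B) = 12.32 m/s. Answer: A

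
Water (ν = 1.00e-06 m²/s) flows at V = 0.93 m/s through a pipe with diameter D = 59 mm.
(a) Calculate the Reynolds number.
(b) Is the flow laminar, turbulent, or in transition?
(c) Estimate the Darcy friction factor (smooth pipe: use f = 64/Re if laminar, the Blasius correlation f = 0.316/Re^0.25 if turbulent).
(a) Re = V·D/ν = 0.93·0.059/1.00e-06 = 54870
(b) Flow regime: turbulent (Re > 4000)
(c) Friction factor: f = 0.316/Re^0.25 = 0.316/54870^0.25 = 0.02065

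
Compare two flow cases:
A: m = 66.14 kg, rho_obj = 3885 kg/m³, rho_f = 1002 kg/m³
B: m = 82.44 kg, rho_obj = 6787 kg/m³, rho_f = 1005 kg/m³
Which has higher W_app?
W_app(A) = 481.5 N, W_app(B) = 689 N. Answer: B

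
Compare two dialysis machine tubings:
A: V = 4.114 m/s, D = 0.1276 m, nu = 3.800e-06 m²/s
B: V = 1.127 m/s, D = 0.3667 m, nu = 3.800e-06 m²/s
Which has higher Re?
Re(A) = 138144, Re(B) = 108756. Answer: A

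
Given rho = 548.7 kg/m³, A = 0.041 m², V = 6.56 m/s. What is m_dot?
Formula: \dot{m} = \rho A V
m_dot = 548.7·0.041·6.56 = 147.6 kg/s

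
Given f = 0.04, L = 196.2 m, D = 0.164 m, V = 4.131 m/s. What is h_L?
Formula: h_L = f \frac{L}{D} \frac{V^2}{2g}
h_L = 0.04·(196.2/0.164)·4.131²/(2·9.81) = 41.62 m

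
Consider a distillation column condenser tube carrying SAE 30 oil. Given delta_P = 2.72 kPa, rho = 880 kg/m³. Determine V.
Formula: V = \sqrt{\frac{2 \Delta P}{\rho}}
V = √(2·(2.72·1000)/880) = 2.486 m/s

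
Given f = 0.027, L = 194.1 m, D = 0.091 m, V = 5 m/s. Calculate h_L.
Formula: h_L = f \frac{L}{D} \frac{V^2}{2g}
h_L = 0.027·(194.1/0.091)·5²/(2·9.81) = 73.38 m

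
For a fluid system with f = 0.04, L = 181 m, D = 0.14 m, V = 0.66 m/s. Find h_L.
Formula: h_L = f \frac{L}{D} \frac{V^2}{2g}
h_L = 0.04·(181/0.14)·0.66²/(2·9.81) = 1.148 m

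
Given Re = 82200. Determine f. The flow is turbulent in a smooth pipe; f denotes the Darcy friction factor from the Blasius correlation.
Formula: f = \frac{0.316}{Re^{0.25}}
f = 0.316/82200^0.25 = 0.01866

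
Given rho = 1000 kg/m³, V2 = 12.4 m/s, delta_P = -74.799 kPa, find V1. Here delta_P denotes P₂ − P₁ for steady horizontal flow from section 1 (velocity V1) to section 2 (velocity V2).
Formula: \Delta P = \frac{1}{2} \rho (V_1^2 - V_2^2)
Substituting knowns: -74.799 = 0.5·1000·(V1² − 12.4²)/1000
Solving for V1: V1 = √(12.4² + 2·(-74.799·1000)/1000) = 2.04 m/s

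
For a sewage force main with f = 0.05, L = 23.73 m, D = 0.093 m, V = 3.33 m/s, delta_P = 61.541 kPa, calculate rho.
Formula: \Delta P = f \frac{L}{D} \frac{\rho V^2}{2}
Substituting knowns: 61.541 = 0.05·(23.73/0.093)·0.5·rho·3.33²/1000
Solving for rho: rho = (61.541·1000)/(0.05·(23.73/0.093)·0.5·3.33²) = 870 kg/m³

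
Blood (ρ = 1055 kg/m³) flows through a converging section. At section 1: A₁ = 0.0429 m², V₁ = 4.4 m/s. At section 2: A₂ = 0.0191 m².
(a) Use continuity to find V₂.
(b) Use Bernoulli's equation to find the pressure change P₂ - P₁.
(a) Continuity: A₁V₁=A₂V₂ -> V₂=A₁V₁/A₂=0.0429*4.4/0.0191=9.88 m/s
(b) Bernoulli: P₂-P₁=0.5*rho*(V₁^2-V₂^2)/1000=0.5*1055*(4.4^2-9.88^2)/1000=-41.28 kPa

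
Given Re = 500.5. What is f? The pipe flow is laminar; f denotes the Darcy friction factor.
Formula: f = \frac{64}{Re}
f = 64/500.5 = 0.1279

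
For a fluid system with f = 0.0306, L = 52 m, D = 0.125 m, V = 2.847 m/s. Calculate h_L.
Formula: h_L = f \frac{L}{D} \frac{V^2}{2g}
h_L = 0.0306·(52/0.125)·2.847²/(2·9.81) = 5.259 m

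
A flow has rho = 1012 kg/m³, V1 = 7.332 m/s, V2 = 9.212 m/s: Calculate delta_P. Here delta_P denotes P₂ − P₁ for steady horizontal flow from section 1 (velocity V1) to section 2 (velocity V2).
Formula: \Delta P = \frac{1}{2} \rho (V_1^2 - V_2^2)
delta_P = 0.5·1012·(7.332² − 9.212²)/1000 = -15.74 kPa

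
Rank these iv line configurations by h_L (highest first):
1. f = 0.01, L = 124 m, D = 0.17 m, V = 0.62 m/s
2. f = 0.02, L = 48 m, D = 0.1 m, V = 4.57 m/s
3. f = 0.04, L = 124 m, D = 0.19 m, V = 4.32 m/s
Case 1: h_L = 0.1429 m
Case 2: h_L = 10.22 m
Case 3: h_L = 24.83 m
Ranking (highest first): 3, 2, 1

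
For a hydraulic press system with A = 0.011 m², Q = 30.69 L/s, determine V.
Formula: Q = A V
Substituting knowns: 30.69 = 0.011·V·1000
Solving for V: V = (30.69/1000)/0.011 = 2.79 m/s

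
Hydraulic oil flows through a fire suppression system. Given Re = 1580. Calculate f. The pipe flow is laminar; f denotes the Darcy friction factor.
Formula: f = \frac{64}{Re}
f = 64/1580 = 0.04051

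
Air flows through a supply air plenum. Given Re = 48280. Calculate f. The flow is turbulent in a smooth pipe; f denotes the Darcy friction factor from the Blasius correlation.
Formula: f = \frac{0.316}{Re^{0.25}}
f = 0.316/48280^0.25 = 0.02132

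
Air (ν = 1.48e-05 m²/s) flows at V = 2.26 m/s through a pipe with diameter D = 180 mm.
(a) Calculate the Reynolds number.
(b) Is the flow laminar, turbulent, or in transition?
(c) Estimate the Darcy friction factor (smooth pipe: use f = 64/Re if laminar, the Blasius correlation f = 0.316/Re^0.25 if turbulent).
(a) Re = V·D/ν = 2.26·0.18/1.48e-05 = 27486
(b) Flow regime: turbulent (Re > 4000)
(c) Friction factor: f = 0.316/Re^0.25 = 0.316/27486^0.25 = 0.02454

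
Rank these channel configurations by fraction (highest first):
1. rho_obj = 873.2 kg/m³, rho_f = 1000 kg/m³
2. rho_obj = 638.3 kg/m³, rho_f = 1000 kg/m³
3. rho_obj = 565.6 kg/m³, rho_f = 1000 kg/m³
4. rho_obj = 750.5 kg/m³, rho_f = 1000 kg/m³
Case 1: fraction = 0.8732
Case 2: fraction = 0.6383
Case 3: fraction = 0.5656
Case 4: fraction = 0.7505
Ranking (highest first): 1, 4, 2, 3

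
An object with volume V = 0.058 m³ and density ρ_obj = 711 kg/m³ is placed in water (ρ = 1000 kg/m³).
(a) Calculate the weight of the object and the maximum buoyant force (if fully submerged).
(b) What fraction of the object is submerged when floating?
(a) W=rho_obj*g*V=711*9.81*0.058=404.5 N; F_B(max)=rho*g*V=1000*9.81*0.058=569.0 N
(b) Floating fraction=rho_obj/rho=711/1000=0.711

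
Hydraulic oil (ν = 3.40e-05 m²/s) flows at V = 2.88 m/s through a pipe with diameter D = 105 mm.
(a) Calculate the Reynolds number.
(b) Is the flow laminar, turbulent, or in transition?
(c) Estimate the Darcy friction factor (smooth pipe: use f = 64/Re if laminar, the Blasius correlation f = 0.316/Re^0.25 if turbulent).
(a) Re = V·D/ν = 2.88·0.105/3.40e-05 = 8894.1
(b) Flow regime: turbulent (Re > 4000)
(c) Friction factor: f = 0.316/Re^0.25 = 0.316/8894.1^0.25 = 0.03254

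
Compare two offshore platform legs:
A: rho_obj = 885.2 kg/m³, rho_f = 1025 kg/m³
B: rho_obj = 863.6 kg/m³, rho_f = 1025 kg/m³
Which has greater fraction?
fraction(A) = 0.8636, fraction(B) = 0.8425. Answer: A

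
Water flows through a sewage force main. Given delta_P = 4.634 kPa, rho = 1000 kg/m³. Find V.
Formula: V = \sqrt{\frac{2 \Delta P}{\rho}}
V = √(2·(4.634·1000)/1000) = 3.044 m/s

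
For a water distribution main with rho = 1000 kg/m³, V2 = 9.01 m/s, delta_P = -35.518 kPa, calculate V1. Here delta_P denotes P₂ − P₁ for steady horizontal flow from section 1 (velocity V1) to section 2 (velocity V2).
Formula: \Delta P = \frac{1}{2} \rho (V_1^2 - V_2^2)
Substituting knowns: -35.518 = 0.5·1000·(V1² − 9.01²)/1000
Solving for V1: V1 = √(9.01² + 2·(-35.518·1000)/1000) = 3.185 m/s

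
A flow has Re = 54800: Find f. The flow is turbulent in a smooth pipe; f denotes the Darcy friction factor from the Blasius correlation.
Formula: f = \frac{0.316}{Re^{0.25}}
f = 0.316/54800^0.25 = 0.02065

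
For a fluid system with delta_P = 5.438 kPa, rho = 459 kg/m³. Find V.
Formula: V = \sqrt{\frac{2 \Delta P}{\rho}}
V = √(2·(5.438·1000)/459) = 4.868 m/s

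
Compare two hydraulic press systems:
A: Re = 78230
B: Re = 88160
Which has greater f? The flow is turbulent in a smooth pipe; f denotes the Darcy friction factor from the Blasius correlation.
f(A) = 0.01889, f(B) = 0.01834. Answer: A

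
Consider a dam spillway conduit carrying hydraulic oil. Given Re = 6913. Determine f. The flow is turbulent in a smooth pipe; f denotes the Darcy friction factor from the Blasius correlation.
Formula: f = \frac{0.316}{Re^{0.25}}
f = 0.316/6913^0.25 = 0.03466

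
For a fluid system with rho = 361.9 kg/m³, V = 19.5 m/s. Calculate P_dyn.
Formula: P_{dyn} = \frac{1}{2} \rho V^2
P_dyn = 0.5·361.9·19.5²/1000 = 68.81 kPa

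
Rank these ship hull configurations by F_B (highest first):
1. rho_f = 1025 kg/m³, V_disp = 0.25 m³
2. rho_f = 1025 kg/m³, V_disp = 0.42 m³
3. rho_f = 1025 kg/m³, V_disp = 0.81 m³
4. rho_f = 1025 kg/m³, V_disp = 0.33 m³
Case 1: F_B = 2514 N
Case 2: F_B = 4223 N
Case 3: F_B = 8145 N
Case 4: F_B = 3318 N
Ranking (highest first): 3, 2, 4, 1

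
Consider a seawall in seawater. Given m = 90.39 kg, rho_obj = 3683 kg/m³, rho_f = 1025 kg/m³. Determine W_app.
Formula: W_{app} = mg\left(1 - \frac{\rho_f}{\rho_{obj}}\right)
W_app = 90.39·9.81·(1 − 1025/3683) = 639.9 N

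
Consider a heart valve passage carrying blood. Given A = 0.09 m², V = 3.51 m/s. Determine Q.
Formula: Q = A V
Q = 0.09·3.51·1000 = 315.9 L/s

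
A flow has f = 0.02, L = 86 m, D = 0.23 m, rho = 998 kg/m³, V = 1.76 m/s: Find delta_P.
Formula: \Delta P = f \frac{L}{D} \frac{\rho V^2}{2}
delta_P = 0.02·(86/0.23)·0.5·998·1.76²/1000 = 11.56 kPa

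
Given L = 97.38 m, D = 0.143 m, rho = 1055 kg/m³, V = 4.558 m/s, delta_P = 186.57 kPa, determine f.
Formula: \Delta P = f \frac{L}{D} \frac{\rho V^2}{2}
Substituting knowns: 186.57 = f·(97.38/0.143)·0.5·1055·4.558²/1000
Solving for f: f = (186.57·1000)/((97.38/0.143)·0.5·1055·4.558²) = 0.025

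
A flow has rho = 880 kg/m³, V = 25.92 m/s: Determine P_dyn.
Formula: P_{dyn} = \frac{1}{2} \rho V^2
P_dyn = 0.5·880·25.92²/1000 = 295.6 kPa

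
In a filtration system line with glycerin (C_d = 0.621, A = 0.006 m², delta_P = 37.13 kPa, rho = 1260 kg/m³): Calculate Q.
Formula: Q = C_d A \sqrt{\frac{2 \Delta P}{\rho}}
Q = 0.621·0.006·√(2·(37.13·1000)/1260)·1000 = 28.6 L/s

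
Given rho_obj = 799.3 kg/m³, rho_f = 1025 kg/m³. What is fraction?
Formula: f_{sub} = \frac{\rho_{obj}}{\rho_f}
fraction = 799.3/1025 = 0.7798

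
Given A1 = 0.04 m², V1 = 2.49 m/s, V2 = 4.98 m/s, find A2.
Formula: V_2 = \frac{A_1 V_1}{A_2}
Substituting knowns: 4.98 = 0.04·2.49/A2
Solving for A2: A2 = 0.04·2.49/4.98 = 0.02 m²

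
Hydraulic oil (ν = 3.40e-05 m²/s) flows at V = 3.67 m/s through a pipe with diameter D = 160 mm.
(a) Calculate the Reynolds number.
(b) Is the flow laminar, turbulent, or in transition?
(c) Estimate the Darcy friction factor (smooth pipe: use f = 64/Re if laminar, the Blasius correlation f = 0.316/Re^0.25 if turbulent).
(a) Re = V·D/ν = 3.67·0.16/3.40e-05 = 17271
(b) Flow regime: turbulent (Re > 4000)
(c) Friction factor: f = 0.316/Re^0.25 = 0.316/17271^0.25 = 0.02756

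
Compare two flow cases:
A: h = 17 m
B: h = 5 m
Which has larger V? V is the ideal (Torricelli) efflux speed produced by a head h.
V(A) = 18.26 m/s, V(B) = 9.905 m/s. Answer: A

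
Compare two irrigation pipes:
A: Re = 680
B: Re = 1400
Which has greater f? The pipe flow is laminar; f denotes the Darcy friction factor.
f(A) = 0.09412, f(B) = 0.04571. Answer: A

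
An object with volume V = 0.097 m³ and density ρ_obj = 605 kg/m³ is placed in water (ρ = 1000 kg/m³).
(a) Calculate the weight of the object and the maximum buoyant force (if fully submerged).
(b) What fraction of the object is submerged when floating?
(a) W=rho_obj*g*V=605*9.81*0.097=575.7 N; F_B(max)=rho*g*V=1000*9.81*0.097=951.6 N
(b) Floating fraction=rho_obj/rho=605/1000=0.605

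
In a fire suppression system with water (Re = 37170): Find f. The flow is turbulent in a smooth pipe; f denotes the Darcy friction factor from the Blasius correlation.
Formula: f = \frac{0.316}{Re^{0.25}}
f = 0.316/37170^0.25 = 0.02276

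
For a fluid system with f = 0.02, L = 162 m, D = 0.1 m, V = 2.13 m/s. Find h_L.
Formula: h_L = f \frac{L}{D} \frac{V^2}{2g}
h_L = 0.02·(162/0.1)·2.13²/(2·9.81) = 7.492 m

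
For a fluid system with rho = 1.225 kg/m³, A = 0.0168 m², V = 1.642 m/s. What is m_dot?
Formula: \dot{m} = \rho A V
m_dot = 1.225·0.0168·1.642 = 0.03379 kg/s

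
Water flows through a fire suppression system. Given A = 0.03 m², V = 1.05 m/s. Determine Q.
Formula: Q = A V
Q = 0.03·1.05·1000 = 31.5 L/s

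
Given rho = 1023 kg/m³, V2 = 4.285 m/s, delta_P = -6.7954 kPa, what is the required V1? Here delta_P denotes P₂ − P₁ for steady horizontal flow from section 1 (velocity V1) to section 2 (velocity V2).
Formula: \Delta P = \frac{1}{2} \rho (V_1^2 - V_2^2)
Substituting knowns: -6.7954 = 0.5·1023·(V1² − 4.285²)/1000
Solving for V1: V1 = √(4.285² + 2·(-6.7954·1000)/1023) = 2.253 m/s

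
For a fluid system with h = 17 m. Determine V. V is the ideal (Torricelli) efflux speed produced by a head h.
Formula: V = \sqrt{2 g h}
V = √(2·9.81·17) = 18.26 m/s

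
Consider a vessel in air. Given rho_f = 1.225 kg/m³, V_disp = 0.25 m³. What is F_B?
Formula: F_B = \rho_f g V_{disp}
F_B = 1.225·9.81·0.25 = 3.004 N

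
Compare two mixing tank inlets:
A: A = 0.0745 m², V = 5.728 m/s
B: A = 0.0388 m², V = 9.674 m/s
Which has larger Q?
Q(A) = 426.7 L/s, Q(B) = 375.4 L/s. Answer: A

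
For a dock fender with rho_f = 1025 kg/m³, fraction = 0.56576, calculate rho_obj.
Formula: f_{sub} = \frac{\rho_{obj}}{\rho_f}
Substituting knowns: 0.56576 = rho_obj/1025
Solving for rho_obj: rho_obj = 0.56576·1025 = 579.9 kg/m³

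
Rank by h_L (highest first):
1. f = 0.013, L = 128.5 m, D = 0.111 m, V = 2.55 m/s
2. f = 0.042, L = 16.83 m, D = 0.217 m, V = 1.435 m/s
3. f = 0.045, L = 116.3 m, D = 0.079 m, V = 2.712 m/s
Case 1: h_L = 4.988 m
Case 2: h_L = 0.3419 m
Case 3: h_L = 24.83 m
Ranking (highest first): 3, 1, 2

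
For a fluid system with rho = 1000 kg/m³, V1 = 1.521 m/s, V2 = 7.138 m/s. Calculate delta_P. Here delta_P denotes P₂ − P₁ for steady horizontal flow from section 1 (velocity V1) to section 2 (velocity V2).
Formula: \Delta P = \frac{1}{2} \rho (V_1^2 - V_2^2)
delta_P = 0.5·1000·(1.521² − 7.138²)/1000 = -24.32 kPa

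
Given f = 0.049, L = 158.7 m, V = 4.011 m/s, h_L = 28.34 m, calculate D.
Formula: h_L = f \frac{L}{D} \frac{V^2}{2g}
Substituting knowns: 28.34 = 0.049·(158.7/D)·4.011²/(2·9.81)
Solving for D: D = 0.049·158.7·4.011²/(2·9.81·28.34) = 0.225 m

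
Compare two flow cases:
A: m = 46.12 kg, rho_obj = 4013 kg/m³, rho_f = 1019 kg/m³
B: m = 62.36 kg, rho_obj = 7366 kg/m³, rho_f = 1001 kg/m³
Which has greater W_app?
W_app(A) = 337.6 N, W_app(B) = 528.6 N. Answer: B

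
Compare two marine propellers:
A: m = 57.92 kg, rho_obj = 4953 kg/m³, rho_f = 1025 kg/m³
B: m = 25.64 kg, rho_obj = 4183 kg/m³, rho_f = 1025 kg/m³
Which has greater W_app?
W_app(A) = 450.6 N, W_app(B) = 189.9 N. Answer: A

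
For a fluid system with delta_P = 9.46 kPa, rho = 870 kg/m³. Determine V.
Formula: V = \sqrt{\frac{2 \Delta P}{\rho}}
V = √(2·(9.46·1000)/870) = 4.663 m/s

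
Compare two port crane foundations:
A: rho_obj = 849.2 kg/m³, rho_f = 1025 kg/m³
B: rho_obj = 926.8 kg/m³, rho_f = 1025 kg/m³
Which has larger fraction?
fraction(A) = 0.8285, fraction(B) = 0.9042. Answer: B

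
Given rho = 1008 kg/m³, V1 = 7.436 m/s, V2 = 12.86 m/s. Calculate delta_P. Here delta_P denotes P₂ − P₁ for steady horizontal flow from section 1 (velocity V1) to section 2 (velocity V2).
Formula: \Delta P = \frac{1}{2} \rho (V_1^2 - V_2^2)
delta_P = 0.5·1008·(7.436² − 12.86²)/1000 = -55.48 kPa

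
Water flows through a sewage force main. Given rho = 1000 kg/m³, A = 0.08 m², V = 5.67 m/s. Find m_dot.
Formula: \dot{m} = \rho A V
m_dot = 1000·0.08·5.67 = 453.6 kg/s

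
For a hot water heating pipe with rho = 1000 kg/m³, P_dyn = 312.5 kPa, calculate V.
Formula: P_{dyn} = \frac{1}{2} \rho V^2
Substituting knowns: 312.5 = 0.5·1000·V²/1000
Solving for V: V = √(2·(312.5·1000)/1000) = 25 m/s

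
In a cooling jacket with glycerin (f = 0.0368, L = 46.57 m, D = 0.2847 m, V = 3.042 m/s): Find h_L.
Formula: h_L = f \frac{L}{D} \frac{V^2}{2g}
h_L = 0.0368·(46.57/0.2847)·3.042²/(2·9.81) = 2.839 m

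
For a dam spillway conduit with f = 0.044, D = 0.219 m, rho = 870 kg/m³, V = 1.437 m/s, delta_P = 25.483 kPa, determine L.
Formula: \Delta P = f \frac{L}{D} \frac{\rho V^2}{2}
Substituting knowns: 25.483 = 0.044·(L/0.219)·0.5·870·1.437²/1000
Solving for L: L = (25.483·1000)·0.219/(0.044·0.5·870·1.437²) = 141.2 m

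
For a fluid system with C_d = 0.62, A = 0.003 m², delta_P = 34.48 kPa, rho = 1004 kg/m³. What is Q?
Formula: Q = C_d A \sqrt{\frac{2 \Delta P}{\rho}}
Q = 0.62·0.003·√(2·(34.48·1000)/1004)·1000 = 15.42 L/s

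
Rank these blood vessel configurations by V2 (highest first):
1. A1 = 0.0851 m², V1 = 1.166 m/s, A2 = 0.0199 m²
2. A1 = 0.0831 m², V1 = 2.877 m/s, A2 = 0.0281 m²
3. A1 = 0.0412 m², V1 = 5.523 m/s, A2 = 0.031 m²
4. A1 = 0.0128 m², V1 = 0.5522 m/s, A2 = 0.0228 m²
Case 1: V2 = 4.986 m/s
Case 2: V2 = 8.508 m/s
Case 3: V2 = 7.34 m/s
Case 4: V2 = 0.31 m/s
Ranking (highest first): 2, 3, 1, 4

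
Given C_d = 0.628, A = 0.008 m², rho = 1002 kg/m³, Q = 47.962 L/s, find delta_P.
Formula: Q = C_d A \sqrt{\frac{2 \Delta P}{\rho}}
Substituting knowns: 47.962 = 0.628·0.008·√(2·(delta_P·1000)/1002)·1000
Solving for delta_P: delta_P = ((47.962/1000)/(0.628·0.008))²·1002/2/1000 = 45.66 kPa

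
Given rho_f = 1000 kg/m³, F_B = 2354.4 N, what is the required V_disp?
Formula: F_B = \rho_f g V_{disp}
Substituting knowns: 2354.4 = 1000·9.81·V_disp
Solving for V_disp: V_disp = 2354.4/(1000·9.81) = 0.24 m³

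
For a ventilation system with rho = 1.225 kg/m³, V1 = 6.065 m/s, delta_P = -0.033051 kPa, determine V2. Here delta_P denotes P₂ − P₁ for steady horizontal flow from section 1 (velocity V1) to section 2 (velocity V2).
Formula: \Delta P = \frac{1}{2} \rho (V_1^2 - V_2^2)
Substituting knowns: -0.033051 = 0.5·1.225·(6.065² − V2²)/1000
Solving for V2: V2 = √(6.065² − 2·(-0.033051·1000)/1.225) = 9.526 m/s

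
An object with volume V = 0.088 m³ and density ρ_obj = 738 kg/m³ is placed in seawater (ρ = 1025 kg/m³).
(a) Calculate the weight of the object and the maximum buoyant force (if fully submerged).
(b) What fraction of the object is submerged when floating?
(a) W=rho_obj*g*V=738*9.81*0.088=637.1 N; F_B(max)=rho*g*V=1025*9.81*0.088=884.9 N
(b) Floating fraction=rho_obj/rho=738/1025=0.720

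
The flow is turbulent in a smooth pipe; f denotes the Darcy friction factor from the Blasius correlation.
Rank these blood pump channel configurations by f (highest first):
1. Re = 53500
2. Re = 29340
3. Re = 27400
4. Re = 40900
Case 1: f = 0.02078
Case 2: f = 0.02414
Case 3: f = 0.02456
Case 4: f = 0.02222
Ranking (highest first): 3, 2, 4, 1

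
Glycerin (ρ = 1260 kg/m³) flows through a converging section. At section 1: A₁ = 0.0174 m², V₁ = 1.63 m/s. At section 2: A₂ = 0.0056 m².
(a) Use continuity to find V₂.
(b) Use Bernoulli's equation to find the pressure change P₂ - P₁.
(a) Continuity: A₁V₁=A₂V₂ -> V₂=A₁V₁/A₂=0.0174*1.63/0.0056=5.06 m/s
(b) Bernoulli: P₂-P₁=0.5*rho*(V₁^2-V₂^2)/1000=0.5*1260*(1.63^2-5.06^2)/1000=-14.46 kPa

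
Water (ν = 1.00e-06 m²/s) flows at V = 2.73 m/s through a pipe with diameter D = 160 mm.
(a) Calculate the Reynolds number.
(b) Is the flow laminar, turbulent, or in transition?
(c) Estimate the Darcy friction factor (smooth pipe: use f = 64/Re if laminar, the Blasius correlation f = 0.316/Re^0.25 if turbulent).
(a) Re = V·D/ν = 2.73·0.16/1.00e-06 = 436800
(b) Flow regime: turbulent (Re > 4000)
(c) Friction factor: f = 0.316/Re^0.25 = 0.316/436800^0.25 = 0.01229 (Blasius is strictly valid for Re ≲ 1e5; used here as the smooth-pipe estimate the problem specifies)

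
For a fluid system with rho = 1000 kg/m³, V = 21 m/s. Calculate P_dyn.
Formula: P_{dyn} = \frac{1}{2} \rho V^2
P_dyn = 0.5·1000·21²/1000 = 220.5 kPa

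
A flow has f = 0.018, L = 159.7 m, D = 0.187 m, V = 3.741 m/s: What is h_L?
Formula: h_L = f \frac{L}{D} \frac{V^2}{2g}
h_L = 0.018·(159.7/0.187)·3.741²/(2·9.81) = 10.97 m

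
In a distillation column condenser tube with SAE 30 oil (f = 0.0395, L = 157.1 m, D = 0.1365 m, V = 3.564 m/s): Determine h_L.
Formula: h_L = f \frac{L}{D} \frac{V^2}{2g}
h_L = 0.0395·(157.1/0.1365)·3.564²/(2·9.81) = 29.43 m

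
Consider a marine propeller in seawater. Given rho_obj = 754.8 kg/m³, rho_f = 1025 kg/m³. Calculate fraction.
Formula: f_{sub} = \frac{\rho_{obj}}{\rho_f}
fraction = 754.8/1025 = 0.7364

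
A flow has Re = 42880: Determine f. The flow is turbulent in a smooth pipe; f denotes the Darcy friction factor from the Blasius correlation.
Formula: f = \frac{0.316}{Re^{0.25}}
f = 0.316/42880^0.25 = 0.02196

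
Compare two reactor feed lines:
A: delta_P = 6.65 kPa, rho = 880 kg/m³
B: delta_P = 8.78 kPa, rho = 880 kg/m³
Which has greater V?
V(A) = 3.888 m/s, V(B) = 4.467 m/s. Answer: B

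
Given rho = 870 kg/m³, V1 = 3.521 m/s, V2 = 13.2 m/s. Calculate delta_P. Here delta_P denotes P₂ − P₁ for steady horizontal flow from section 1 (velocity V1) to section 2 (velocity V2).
Formula: \Delta P = \frac{1}{2} \rho (V_1^2 - V_2^2)
delta_P = 0.5·870·(3.521² − 13.2²)/1000 = -70.4 kPa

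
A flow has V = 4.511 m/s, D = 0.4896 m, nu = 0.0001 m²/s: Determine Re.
Formula: Re = \frac{V D}{\nu}
Re = 4.511·0.4896/0.0001 = 22086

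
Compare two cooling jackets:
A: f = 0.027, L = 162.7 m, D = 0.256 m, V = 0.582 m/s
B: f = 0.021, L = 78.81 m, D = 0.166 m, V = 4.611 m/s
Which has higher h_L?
h_L(A) = 0.2962 m, h_L(B) = 10.8 m. Answer: B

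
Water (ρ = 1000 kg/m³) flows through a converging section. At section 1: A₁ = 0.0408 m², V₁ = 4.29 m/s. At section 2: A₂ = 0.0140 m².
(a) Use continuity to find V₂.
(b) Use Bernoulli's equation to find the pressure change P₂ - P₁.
(a) Continuity: A₁V₁=A₂V₂ -> V₂=A₁V₁/A₂=0.0408*4.29/0.0140=12.50 m/s
(b) Bernoulli: P₂-P₁=0.5*rho*(V₁^2-V₂^2)/1000=0.5*1000*(4.29^2-12.50^2)/1000=-68.92 kPa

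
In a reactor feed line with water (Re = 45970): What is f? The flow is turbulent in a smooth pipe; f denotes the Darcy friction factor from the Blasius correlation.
Formula: f = \frac{0.316}{Re^{0.25}}
f = 0.316/45970^0.25 = 0.02158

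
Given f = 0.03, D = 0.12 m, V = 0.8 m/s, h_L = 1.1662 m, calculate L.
Formula: h_L = f \frac{L}{D} \frac{V^2}{2g}
Substituting knowns: 1.1662 = 0.03·(L/0.12)·0.8²/(2·9.81)
Solving for L: L = 1.1662·2·9.81·0.12/(0.03·0.8²) = 143 m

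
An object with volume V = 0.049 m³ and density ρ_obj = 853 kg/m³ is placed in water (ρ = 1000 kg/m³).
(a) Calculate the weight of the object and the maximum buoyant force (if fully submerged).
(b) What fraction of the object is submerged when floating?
(a) W=rho_obj*g*V=853*9.81*0.049=410.0 N; F_B(max)=rho*g*V=1000*9.81*0.049=480.7 N
(b) Floating fraction=rho_obj/rho=853/1000=0.853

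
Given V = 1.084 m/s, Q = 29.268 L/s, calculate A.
Formula: Q = A V
Substituting knowns: 29.268 = A·1.084·1000
Solving for A: A = (29.268/1000)/1.084 = 0.027 m²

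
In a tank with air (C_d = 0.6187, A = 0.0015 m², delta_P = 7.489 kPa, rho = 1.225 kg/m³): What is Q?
Formula: Q = C_d A \sqrt{\frac{2 \Delta P}{\rho}}
Q = 0.6187·0.0015·√(2·(7.489·1000)/1.225)·1000 = 102.6 L/s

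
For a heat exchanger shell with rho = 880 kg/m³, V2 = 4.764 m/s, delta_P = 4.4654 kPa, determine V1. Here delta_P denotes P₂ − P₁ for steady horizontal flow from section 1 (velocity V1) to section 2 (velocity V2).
Formula: \Delta P = \frac{1}{2} \rho (V_1^2 - V_2^2)
Substituting knowns: 4.4654 = 0.5·880·(V1² − 4.764²)/1000
Solving for V1: V1 = √(4.764² + 2·(4.4654·1000)/880) = 5.731 m/s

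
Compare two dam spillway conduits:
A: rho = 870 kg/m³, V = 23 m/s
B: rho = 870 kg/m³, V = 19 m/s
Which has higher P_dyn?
P_dyn(A) = 230.1 kPa, P_dyn(B) = 157 kPa. Answer: A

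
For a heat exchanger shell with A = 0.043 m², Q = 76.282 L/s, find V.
Formula: Q = A V
Substituting knowns: 76.282 = 0.043·V·1000
Solving for V: V = (76.282/1000)/0.043 = 1.774 m/s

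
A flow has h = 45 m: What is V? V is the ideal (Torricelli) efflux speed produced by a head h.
Formula: V = \sqrt{2 g h}
V = √(2·9.81·45) = 29.71 m/s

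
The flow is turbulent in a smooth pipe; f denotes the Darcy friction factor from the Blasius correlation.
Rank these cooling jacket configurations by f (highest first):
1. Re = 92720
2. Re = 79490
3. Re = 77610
Case 1: f = 0.01811
Case 2: f = 0.01882
Case 3: f = 0.01893
Ranking (highest first): 3, 2, 1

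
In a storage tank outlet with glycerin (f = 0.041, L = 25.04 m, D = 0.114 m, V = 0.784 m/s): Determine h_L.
Formula: h_L = f \frac{L}{D} \frac{V^2}{2g}
h_L = 0.041·(25.04/0.114)·0.784²/(2·9.81) = 0.2821 m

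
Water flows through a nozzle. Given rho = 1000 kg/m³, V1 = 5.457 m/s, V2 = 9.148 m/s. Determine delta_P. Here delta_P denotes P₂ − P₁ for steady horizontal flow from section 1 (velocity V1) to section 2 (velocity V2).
Formula: \Delta P = \frac{1}{2} \rho (V_1^2 - V_2^2)
delta_P = 0.5·1000·(5.457² − 9.148²)/1000 = -26.95 kPa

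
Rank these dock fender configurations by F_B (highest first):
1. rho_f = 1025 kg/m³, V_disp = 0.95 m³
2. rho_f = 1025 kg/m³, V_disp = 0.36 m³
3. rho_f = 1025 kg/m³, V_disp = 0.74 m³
Case 1: F_B = 9552 N
Case 2: F_B = 3620 N
Case 3: F_B = 7441 N
Ranking (highest first): 1, 3, 2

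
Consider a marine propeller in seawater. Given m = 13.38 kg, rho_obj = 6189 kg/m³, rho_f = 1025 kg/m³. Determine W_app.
Formula: W_{app} = mg\left(1 - \frac{\rho_f}{\rho_{obj}}\right)
W_app = 13.38·9.81·(1 − 1025/6189) = 109.5 N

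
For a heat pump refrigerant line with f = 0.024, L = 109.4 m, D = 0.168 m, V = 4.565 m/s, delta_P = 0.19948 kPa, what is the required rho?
Formula: \Delta P = f \frac{L}{D} \frac{\rho V^2}{2}
Substituting knowns: 0.19948 = 0.024·(109.4/0.168)·0.5·rho·4.565²/1000
Solving for rho: rho = (0.19948·1000)/(0.024·(109.4/0.168)·0.5·4.565²) = 1.225 kg/m³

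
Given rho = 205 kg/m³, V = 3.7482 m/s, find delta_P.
Formula: V = \sqrt{\frac{2 \Delta P}{\rho}}
Substituting knowns: 3.7482 = √(2·(delta_P·1000)/205)
Solving for delta_P: delta_P = 3.7482²·205/2/1000 = 1.44 kPa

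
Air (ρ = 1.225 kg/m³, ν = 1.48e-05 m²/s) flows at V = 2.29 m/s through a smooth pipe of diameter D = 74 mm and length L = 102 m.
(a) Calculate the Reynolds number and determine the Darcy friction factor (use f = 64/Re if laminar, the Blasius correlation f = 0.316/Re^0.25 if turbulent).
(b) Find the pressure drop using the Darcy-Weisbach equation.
(a) Re = V·D/ν = 2.29·0.074/1.48e-05 = 11450 → turbulent (Re > 4000); f = 0.316/Re^0.25 = 0.316/11450^0.25 = 0.030548
(b) Darcy-Weisbach: ΔP = f·(L/D)·½ρV²/1000 = 0.030548·(102/0.074)·½·1.225·2.29²/1000 = 0.1352 kPa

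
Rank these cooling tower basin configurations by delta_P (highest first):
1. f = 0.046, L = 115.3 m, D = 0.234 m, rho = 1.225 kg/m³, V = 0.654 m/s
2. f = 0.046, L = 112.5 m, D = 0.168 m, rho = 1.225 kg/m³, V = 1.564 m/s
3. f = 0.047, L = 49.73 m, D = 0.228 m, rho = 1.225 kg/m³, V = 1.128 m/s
Case 1: delta_P = 0.005938 kPa
Case 2: delta_P = 0.04615 kPa
Case 3: delta_P = 0.007989 kPa
Ranking (highest first): 2, 3, 1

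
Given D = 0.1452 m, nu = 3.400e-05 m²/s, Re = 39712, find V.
Formula: Re = \frac{V D}{\nu}
Substituting knowns: 39712 = V·0.1452/3.400e-05
Solving for V: V = 39712·3.400e-05/0.1452 = 9.299 m/s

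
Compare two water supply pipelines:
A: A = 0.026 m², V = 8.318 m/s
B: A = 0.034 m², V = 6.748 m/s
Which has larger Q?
Q(A) = 216.3 L/s, Q(B) = 229.4 L/s. Answer: B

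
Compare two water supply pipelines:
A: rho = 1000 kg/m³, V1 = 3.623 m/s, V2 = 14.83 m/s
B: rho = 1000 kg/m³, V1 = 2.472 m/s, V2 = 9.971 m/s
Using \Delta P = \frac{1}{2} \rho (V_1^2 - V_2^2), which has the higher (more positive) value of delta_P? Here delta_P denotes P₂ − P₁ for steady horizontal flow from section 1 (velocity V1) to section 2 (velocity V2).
delta_P(A) = -103.4 kPa, delta_P(B) = -46.66 kPa. Answer: B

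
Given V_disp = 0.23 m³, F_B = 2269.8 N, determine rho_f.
Formula: F_B = \rho_f g V_{disp}
Substituting knowns: 2269.8 = rho_f·9.81·0.23
Solving for rho_f: rho_f = 2269.8/(9.81·0.23) = 1006 kg/m³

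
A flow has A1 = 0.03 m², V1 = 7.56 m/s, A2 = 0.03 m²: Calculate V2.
Formula: V_2 = \frac{A_1 V_1}{A_2}
V2 = 0.03·7.56/0.03 = 7.56 m/s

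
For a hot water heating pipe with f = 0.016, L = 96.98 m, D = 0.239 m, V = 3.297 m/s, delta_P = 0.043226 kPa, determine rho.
Formula: \Delta P = f \frac{L}{D} \frac{\rho V^2}{2}
Substituting knowns: 0.043226 = 0.016·(96.98/0.239)·0.5·rho·3.297²/1000
Solving for rho: rho = (0.043226·1000)/(0.016·(96.98/0.239)·0.5·3.297²) = 1.225 kg/m³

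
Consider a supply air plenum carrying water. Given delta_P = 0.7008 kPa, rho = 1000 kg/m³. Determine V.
Formula: V = \sqrt{\frac{2 \Delta P}{\rho}}
V = √(2·(0.7008·1000)/1000) = 1.184 m/s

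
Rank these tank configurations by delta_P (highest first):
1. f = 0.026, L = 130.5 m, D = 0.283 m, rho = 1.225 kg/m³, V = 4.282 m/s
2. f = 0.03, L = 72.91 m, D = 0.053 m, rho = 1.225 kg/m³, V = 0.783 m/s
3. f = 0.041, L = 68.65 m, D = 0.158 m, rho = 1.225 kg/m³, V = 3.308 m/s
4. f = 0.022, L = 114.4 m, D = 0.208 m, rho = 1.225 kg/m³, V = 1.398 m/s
Case 1: delta_P = 0.1346 kPa
Case 2: delta_P = 0.0155 kPa
Case 3: delta_P = 0.1194 kPa
Case 4: delta_P = 0.01448 kPa
Ranking (highest first): 1, 3, 2, 4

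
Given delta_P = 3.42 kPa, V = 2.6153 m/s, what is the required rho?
Formula: V = \sqrt{\frac{2 \Delta P}{\rho}}
Substituting knowns: 2.6153 = √(2·(3.42·1000)/rho)
Solving for rho: rho = 2·(3.42·1000)/2.6153² = 1000 kg/m³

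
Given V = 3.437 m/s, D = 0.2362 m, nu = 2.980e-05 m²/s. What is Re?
Formula: Re = \frac{V D}{\nu}
Re = 3.437·0.2362/2.980e-05 = 27242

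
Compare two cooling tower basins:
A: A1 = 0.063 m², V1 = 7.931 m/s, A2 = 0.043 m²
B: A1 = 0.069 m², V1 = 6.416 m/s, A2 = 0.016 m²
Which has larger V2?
V2(A) = 11.62 m/s, V2(B) = 27.67 m/s. Answer: B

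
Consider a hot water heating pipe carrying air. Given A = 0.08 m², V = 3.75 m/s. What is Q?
Formula: Q = A V
Q = 0.08·3.75·1000 = 300 L/s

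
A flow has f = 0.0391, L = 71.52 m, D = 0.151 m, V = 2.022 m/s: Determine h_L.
Formula: h_L = f \frac{L}{D} \frac{V^2}{2g}
h_L = 0.0391·(71.52/0.151)·2.022²/(2·9.81) = 3.859 m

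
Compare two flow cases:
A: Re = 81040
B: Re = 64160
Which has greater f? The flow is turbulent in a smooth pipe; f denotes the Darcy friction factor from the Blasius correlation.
f(A) = 0.01873, f(B) = 0.01986. Answer: B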